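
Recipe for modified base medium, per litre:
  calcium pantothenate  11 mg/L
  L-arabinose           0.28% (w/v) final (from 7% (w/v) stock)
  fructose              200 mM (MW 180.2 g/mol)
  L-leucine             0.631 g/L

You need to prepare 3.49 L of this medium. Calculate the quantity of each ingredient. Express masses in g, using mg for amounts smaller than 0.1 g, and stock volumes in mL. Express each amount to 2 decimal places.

Working volume: 3.49 L.
calcium pantothenate: 11 mg/L × 3.49 L = 38.39 mg
L-arabinose: dilute stock: 0.28% ÷ 7% × 3490 mL = 139.60 mL
fructose: 200 mmol/L × 180.2 g/mol × 3.49 L ÷ 1000 = 125.78 g
L-leucine: 0.631 g/L × 3.49 L = 2.20 g

calcium pantothenate 38.39 mg; L-arabinose 139.60 mL; fructose 125.78 g; L-leucine 2.20 g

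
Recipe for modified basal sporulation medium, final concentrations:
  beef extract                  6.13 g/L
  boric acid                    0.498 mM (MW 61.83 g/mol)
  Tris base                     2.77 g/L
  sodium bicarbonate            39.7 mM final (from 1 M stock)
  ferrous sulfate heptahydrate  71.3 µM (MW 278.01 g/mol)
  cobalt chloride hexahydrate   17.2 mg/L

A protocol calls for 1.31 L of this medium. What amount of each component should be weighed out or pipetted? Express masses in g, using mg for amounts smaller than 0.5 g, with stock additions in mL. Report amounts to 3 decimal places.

beef extract 8.030 g; boric acid 40.337 mg; Tris base 3.629 g; sodium bicarbonate 52.007 mL; ferrous sulfate heptahydrate 25.967 mg; cobalt chloride hexahydrate 22.532 mg

Scale factor relative to 1 L: 1.31.
beef extract: 6.13 g/L × 1.31 L = 8.030 g
boric acid: 0.498 mmol/L × 61.83 mg/mmol × 1.31 L = 40.337 mg
Tris base: 2.77 g/L × 1.31 L = 3.629 g
sodium bicarbonate: V = C2·V2/C1 = 39.7 mM × 1310 mL ÷ 1000 mM = 52.007 mL
ferrous sulfate heptahydrate: 71.3 µmol/L × 278.01 g/mol × 1.31 L ÷ 1000 = 25.967 mg
cobalt chloride hexahydrate: 17.2 mg/L × 1.31 L = 22.532 mg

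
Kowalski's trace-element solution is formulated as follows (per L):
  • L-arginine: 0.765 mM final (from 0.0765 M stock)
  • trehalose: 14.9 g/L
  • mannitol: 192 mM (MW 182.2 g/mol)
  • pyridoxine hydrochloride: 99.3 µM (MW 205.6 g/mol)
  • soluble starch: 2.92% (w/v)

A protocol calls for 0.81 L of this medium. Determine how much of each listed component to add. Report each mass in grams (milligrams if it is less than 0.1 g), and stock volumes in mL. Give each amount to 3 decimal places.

L-arginine 8.100 mL; trehalose 12.069 g; mannitol 28.336 g; pyridoxine hydrochloride 16.537 mg; soluble starch 23.652 g

Working volume: 0.81 L.
L-arginine: V = C2·V2/C1 = 0.765 mM × 810 mL ÷ 76.5 mM = 8.100 mL
trehalose: 14.9 g/L × 0.81 L = 12.069 g
mannitol: 192 mmol/L × 182.2 g/mol × 0.81 L ÷ 1000 = 28.336 g
pyridoxine hydrochloride: 99.3 µmol/L × 205.6 g/mol × 0.81 L ÷ 1000 = 16.537 mg
soluble starch: 2.92% w/v = 29.2 g/L → 29.2 × 0.81 L = 23.652 g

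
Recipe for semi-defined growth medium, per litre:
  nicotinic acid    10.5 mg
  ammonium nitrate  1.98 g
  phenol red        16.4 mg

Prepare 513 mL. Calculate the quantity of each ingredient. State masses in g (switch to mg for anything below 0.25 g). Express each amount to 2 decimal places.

Scale factor = 513 mL / 1000 mL = 0.513.
nicotinic acid: 10.5 mg × (513 mL / 1000 mL) = 5.39 mg
ammonium nitrate: 1.98 g × (513 mL / 1000 mL) = 1.02 g
phenol red: 16.4 mg × (513 mL / 1000 mL) = 8.41 mg

nicotinic acid 5.39 mg; ammonium nitrate 1.02 g; phenol red 8.41 mg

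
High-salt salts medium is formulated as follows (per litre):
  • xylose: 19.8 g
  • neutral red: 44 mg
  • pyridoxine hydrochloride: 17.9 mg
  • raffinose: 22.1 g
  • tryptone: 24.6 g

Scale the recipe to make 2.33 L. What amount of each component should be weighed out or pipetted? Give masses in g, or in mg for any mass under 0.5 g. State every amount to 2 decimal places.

xylose 46.13 g; neutral red 102.52 mg; pyridoxine hydrochloride 41.71 mg; raffinose 51.49 g; tryptone 57.32 g

Scale factor = 2330 mL / 1000 mL = 2.33.
xylose: 19.8 g × (2330 mL / 1000 mL) = 46.13 g
neutral red: 44 mg × (2330 mL / 1000 mL) = 102.52 mg
pyridoxine hydrochloride: 17.9 mg × (2330 mL / 1000 mL) = 41.71 mg
raffinose: 22.1 g × (2330 mL / 1000 mL) = 51.49 g
tryptone: 24.6 g × (2330 mL / 1000 mL) = 57.32 g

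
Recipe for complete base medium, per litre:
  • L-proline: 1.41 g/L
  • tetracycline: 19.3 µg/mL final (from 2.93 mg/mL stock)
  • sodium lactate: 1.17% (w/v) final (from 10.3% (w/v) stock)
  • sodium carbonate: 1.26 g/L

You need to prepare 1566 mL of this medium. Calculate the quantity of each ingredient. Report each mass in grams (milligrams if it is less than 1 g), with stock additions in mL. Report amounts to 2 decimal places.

Working volume: 1566 mL = 1.566 L.
L-proline: 1.41 g/L × 1.566 L = 2.21 g
tetracycline: V = C2·V2/C1 = 19.3 µg/mL × 1566 mL ÷ 2930 µg/mL = 10.32 mL
sodium lactate: dilute stock: 1.17% ÷ 10.3% × 1566 mL = 177.89 mL
sodium carbonate: 1.26 g/L × 1.566 L = 1.97 g

L-proline 2.21 g; tetracycline 10.32 mL; sodium lactate 177.89 mL; sodium carbonate 1.97 g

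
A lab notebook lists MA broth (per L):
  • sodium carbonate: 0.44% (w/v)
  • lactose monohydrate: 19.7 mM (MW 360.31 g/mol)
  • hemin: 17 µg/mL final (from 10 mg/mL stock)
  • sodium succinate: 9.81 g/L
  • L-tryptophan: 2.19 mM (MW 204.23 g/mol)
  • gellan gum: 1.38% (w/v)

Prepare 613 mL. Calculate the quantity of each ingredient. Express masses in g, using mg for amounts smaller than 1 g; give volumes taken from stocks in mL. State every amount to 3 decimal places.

Scale factor relative to 1 L: 0.613.
sodium carbonate: 0.44 g per 100 mL × 613 mL ÷ 100 = 2.697 g
lactose monohydrate: 19.7 mmol/L × 360.31 g/mol × 0.613 L ÷ 1000 = 4.351 g
hemin: dilute stock: 17 µg/mL × 613 mL ÷ 10000 µg/mL = 1.042 mL
sodium succinate: 9.81 g/L × 0.613 L = 6.014 g
L-tryptophan: 2.19 mmol/L × 204.23 mg/mmol × 0.613 L = 274.173 mg
gellan gum: 1.38 g per 100 mL × 613 mL ÷ 100 = 8.459 g

sodium carbonate 2.697 g; lactose monohydrate 4.351 g; hemin 1.042 mL; sodium succinate 6.014 g; L-tryptophan 274.173 mg; gellan gum 8.459 g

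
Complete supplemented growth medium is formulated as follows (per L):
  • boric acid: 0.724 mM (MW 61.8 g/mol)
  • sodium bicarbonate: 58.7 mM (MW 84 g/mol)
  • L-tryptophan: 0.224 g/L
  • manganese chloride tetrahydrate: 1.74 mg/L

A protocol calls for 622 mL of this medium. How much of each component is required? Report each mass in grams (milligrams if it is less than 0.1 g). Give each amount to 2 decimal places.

Scale factor relative to 1 L: 0.622.
boric acid: 0.724 mmol/L × 61.8 mg/mmol × 0.622 L = 27.83 mg
sodium bicarbonate: 58.7 mmol/L × 84 g/mol × 0.622 L ÷ 1000 = 3.07 g
L-tryptophan: 0.224 g/L × 0.622 L = 0.14 g
manganese chloride tetrahydrate: 1.74 mg/L × 0.622 L = 1.08 mg

boric acid 27.83 mg; sodium bicarbonate 3.07 g; L-tryptophan 0.14 g; manganese chloride tetrahydrate 1.08 mg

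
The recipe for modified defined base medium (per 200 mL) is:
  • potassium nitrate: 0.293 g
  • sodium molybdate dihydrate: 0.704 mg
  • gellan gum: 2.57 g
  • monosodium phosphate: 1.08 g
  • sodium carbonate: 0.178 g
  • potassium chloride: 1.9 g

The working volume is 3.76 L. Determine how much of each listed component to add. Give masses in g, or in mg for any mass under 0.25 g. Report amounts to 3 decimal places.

potassium nitrate 5.508 g; sodium molybdate dihydrate 13.235 mg; gellan gum 48.316 g; monosodium phosphate 20.304 g; sodium carbonate 3.346 g; potassium chloride 35.720 g

Ratio of target to recipe volume: 3760 / 200 = 18.8.
potassium nitrate: 0.293 g × (3760 mL / 200 mL) = 5.508 g
sodium molybdate dihydrate: 0.704 mg × (3760 mL / 200 mL) = 13.235 mg
gellan gum: 2.57 g × (3760 mL / 200 mL) = 48.316 g
monosodium phosphate: 1.08 g × (3760 mL / 200 mL) = 20.304 g
sodium carbonate: 0.178 g × (3760 mL / 200 mL) = 3.346 g
potassium chloride: 1.9 g × (3760 mL / 200 mL) = 35.720 g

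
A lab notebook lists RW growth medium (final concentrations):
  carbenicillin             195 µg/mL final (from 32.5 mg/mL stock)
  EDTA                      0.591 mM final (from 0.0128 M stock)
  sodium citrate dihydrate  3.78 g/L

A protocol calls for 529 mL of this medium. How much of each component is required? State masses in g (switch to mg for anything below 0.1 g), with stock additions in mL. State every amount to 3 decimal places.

carbenicillin 3.174 mL; EDTA 24.425 mL; sodium citrate dihydrate 2.000 g

Scale factor relative to 1 L: 0.529.
carbenicillin: dilute stock: 195 µg/mL × 529 mL ÷ 32500 µg/mL = 3.174 mL
EDTA: dilute stock: 0.591 mM × 529 mL ÷ 12.8 mM = 24.425 mL
sodium citrate dihydrate: 3.78 g/L × 0.529 L = 2.000 g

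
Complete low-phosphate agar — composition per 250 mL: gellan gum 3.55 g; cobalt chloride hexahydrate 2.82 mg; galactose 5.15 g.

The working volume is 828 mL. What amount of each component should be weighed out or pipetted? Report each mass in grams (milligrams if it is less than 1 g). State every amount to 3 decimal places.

gellan gum 11.758 g; cobalt chloride hexahydrate 9.340 mg; galactose 17.057 g

Ratio of target to recipe volume: 828 / 250 = 3.312.
gellan gum: 3.55 g × (828 mL / 250 mL) = 11.758 g
cobalt chloride hexahydrate: 2.82 mg × (828 mL / 250 mL) = 9.340 mg
galactose: 5.15 g × (828 mL / 250 mL) = 17.057 g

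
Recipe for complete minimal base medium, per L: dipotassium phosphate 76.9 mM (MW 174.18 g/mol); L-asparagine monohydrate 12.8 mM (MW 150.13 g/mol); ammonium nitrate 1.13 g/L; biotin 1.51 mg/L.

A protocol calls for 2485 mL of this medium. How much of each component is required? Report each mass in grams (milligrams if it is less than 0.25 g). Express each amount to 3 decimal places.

Working volume: 2485 mL = 2.485 L.
dipotassium phosphate: 76.9 mmol/L × 174.18 g/mol × 2.485 L ÷ 1000 = 33.285 g
L-asparagine monohydrate: 12.8 mmol/L × 150.13 g/mol × 2.485 L ÷ 1000 = 4.775 g
ammonium nitrate: 1.13 g/L × 2.485 L = 2.808 g
biotin: 1.51 mg/L × 2.485 L = 3.752 mg

dipotassium phosphate 33.285 g; L-asparagine monohydrate 4.775 g; ammonium nitrate 2.808 g; biotin 3.752 mg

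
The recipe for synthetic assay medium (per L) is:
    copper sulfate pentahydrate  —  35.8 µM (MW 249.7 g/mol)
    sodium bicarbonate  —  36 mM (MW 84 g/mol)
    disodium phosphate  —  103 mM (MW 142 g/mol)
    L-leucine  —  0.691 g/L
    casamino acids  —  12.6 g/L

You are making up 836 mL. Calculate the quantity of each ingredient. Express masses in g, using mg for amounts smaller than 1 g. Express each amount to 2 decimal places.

Target volume = 836 mL = 0.836 L.
copper sulfate pentahydrate: 35.8 µmol/L × 249.7 g/mol × 0.836 L ÷ 1000 = 7.47 mg
sodium bicarbonate: 36 mmol/L × 84 g/mol × 0.836 L ÷ 1000 = 2.53 g
disodium phosphate: 103 mmol/L × 142 g/mol × 0.836 L ÷ 1000 = 12.23 g
L-leucine: 0.691 g/L × 0.836 L = 0.577676 g = 577.68 mg
casamino acids: 12.6 g/L × 0.836 L = 10.53 g

copper sulfate pentahydrate 7.47 mg; sodium bicarbonate 2.53 g; disodium phosphate 12.23 g; L-leucine 577.68 mg; casamino acids 10.53 g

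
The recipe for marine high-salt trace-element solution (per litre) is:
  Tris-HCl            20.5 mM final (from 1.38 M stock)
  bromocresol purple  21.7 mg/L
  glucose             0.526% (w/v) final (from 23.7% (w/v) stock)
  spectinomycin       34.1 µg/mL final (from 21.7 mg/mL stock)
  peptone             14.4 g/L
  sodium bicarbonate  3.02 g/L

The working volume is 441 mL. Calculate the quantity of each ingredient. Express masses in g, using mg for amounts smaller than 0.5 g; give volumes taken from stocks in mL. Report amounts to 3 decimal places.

Scale factor relative to 1 L: 0.441.
Tris-HCl: dilute stock: 20.5 mM × 441 mL ÷ 1380 mM = 6.551 mL
bromocresol purple: 21.7 mg/L × 0.441 L = 9.570 mg
glucose: dilute stock: 0.526% ÷ 23.7% × 441 mL = 9.788 mL
spectinomycin: V = C2·V2/C1 = 34.1 µg/mL × 441 mL ÷ 21700 µg/mL = 0.693 mL
peptone: 14.4 g/L × 0.441 L = 6.350 g
sodium bicarbonate: 3.02 g/L × 0.441 L = 1.332 g

Tris-HCl 6.551 mL; bromocresol purple 9.570 mg; glucose 9.788 mL; spectinomycin 0.693 mL; peptone 6.350 g; sodium bicarbonate 1.332 g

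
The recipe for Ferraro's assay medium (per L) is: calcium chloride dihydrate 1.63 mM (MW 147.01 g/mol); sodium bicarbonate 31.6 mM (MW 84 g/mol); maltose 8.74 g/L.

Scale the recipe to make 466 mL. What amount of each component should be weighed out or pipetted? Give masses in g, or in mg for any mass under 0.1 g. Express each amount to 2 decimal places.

Working volume: 466 mL = 0.466 L.
calcium chloride dihydrate: 1.63 mmol/L × 147.01 g/mol × 0.466 L ÷ 1000 = 0.11 g
sodium bicarbonate: 31.6 mmol/L × 84 g/mol × 0.466 L ÷ 1000 = 1.24 g
maltose: 8.74 g/L × 0.466 L = 4.07 g

calcium chloride dihydrate 0.11 g; sodium bicarbonate 1.24 g; maltose 4.07 g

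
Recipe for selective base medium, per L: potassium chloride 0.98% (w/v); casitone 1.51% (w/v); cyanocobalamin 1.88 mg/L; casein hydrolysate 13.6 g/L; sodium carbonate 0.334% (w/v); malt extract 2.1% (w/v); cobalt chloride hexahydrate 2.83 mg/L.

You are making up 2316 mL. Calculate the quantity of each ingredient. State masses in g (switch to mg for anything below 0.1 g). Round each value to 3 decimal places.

Target volume = 2316 mL = 2.316 L.
potassium chloride: 0.98% w/v = 9.8 g/L → 9.8 × 2.316 L = 22.697 g
casitone: 1.51 g per 100 mL × 2316 mL ÷ 100 = 34.972 g
cyanocobalamin: 1.88 mg/L × 2.316 L = 4.354 mg
casein hydrolysate: 13.6 g/L × 2.316 L = 31.498 g
sodium carbonate: 0.334 g per 100 mL × 2316 mL ÷ 100 = 7.735 g
malt extract: 2.1 g per 100 mL × 2316 mL ÷ 100 = 48.636 g
cobalt chloride hexahydrate: 2.83 mg/L × 2.316 L = 6.554 mg

potassium chloride 22.697 g; casitone 34.972 g; cyanocobalamin 4.354 mg; casein hydrolysate 31.498 g; sodium carbonate 7.735 g; malt extract 48.636 g; cobalt chloride hexahydrate 6.554 mg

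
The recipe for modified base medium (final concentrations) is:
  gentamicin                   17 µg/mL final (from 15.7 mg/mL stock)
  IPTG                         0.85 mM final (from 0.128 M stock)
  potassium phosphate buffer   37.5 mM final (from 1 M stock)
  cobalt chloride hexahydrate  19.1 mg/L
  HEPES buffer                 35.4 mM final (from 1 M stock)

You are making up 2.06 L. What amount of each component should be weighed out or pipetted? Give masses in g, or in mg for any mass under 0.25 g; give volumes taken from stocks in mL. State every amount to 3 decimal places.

Scale factor relative to 1 L: 2.06.
gentamicin: C1V1 = C2V2 → 17 µg/mL × 2060 mL ÷ 15700 µg/mL = 2.231 mL
IPTG: V = C2·V2/C1 = 0.85 mM × 2060 mL ÷ 128 mM = 13.680 mL
potassium phosphate buffer: dilute stock: 37.5 mM × 2060 mL ÷ 1000 mM = 77.250 mL
cobalt chloride hexahydrate: 19.1 mg/L × 2.06 L = 39.346 mg
HEPES buffer: V = C2·V2/C1 = 35.4 mM × 2060 mL ÷ 1000 mM = 72.924 mL

gentamicin 2.231 mL; IPTG 13.680 mL; potassium phosphate buffer 77.250 mL; cobalt chloride hexahydrate 39.346 mg; HEPES buffer 72.924 mL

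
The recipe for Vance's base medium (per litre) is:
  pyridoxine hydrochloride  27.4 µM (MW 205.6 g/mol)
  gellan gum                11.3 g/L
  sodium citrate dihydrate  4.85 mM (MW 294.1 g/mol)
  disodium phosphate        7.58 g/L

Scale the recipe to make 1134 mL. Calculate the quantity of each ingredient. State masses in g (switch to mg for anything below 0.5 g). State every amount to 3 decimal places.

Working volume: 1134 mL = 1.134 L.
pyridoxine hydrochloride: 27.4 µmol/L × 205.6 g/mol × 1.134 L ÷ 1000 = 6.388 mg
gellan gum: 11.3 g/L × 1.134 L = 12.814 g
sodium citrate dihydrate: 4.85 mmol/L × 294.1 g/mol × 1.134 L ÷ 1000 = 1.618 g
disodium phosphate: 7.58 g/L × 1.134 L = 8.596 g

pyridoxine hydrochloride 6.388 mg; gellan gum 12.814 g; sodium citrate dihydrate 1.618 g; disodium phosphate 8.596 g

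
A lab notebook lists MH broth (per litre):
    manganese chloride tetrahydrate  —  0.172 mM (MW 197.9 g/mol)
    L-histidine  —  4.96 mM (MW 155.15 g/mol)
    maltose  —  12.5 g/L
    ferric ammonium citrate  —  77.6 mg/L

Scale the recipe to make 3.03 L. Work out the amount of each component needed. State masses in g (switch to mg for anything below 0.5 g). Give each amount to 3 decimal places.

Scale factor relative to 1 L: 3.03.
manganese chloride tetrahydrate: 0.172 mmol/L × 197.9 mg/mmol × 3.03 L = 103.138 mg
L-histidine: 4.96 mmol/L × 155.15 g/mol × 3.03 L ÷ 1000 = 2.332 g
maltose: 12.5 g/L × 3.03 L = 37.875 g
ferric ammonium citrate: 77.6 mg/L × 3.03 L = 235.128 mg

manganese chloride tetrahydrate 103.138 mg; L-histidine 2.332 g; maltose 37.875 g; ferric ammonium citrate 235.128 mg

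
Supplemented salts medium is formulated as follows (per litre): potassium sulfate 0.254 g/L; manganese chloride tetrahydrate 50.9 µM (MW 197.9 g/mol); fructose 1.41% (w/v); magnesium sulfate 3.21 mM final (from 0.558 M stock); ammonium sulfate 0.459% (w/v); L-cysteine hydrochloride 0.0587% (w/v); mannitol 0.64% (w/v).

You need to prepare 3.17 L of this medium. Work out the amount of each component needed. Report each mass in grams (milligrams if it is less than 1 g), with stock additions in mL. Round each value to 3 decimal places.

potassium sulfate 805.180 mg; manganese chloride tetrahydrate 31.932 mg; fructose 44.697 g; magnesium sulfate 18.236 mL; ammonium sulfate 14.550 g; L-cysteine hydrochloride 1.861 g; mannitol 20.288 g

Working volume: 3.17 L.
potassium sulfate: 0.254 g/L × 3.17 L = 0.80518 g = 805.180 mg
manganese chloride tetrahydrate: 50.9 µmol/L × 197.9 g/mol × 3.17 L ÷ 1000 = 31.932 mg
fructose: 1.41 g per 100 mL × 3170 mL ÷ 100 = 44.697 g
magnesium sulfate: C1V1 = C2V2 → 3.21 mM × 3170 mL ÷ 558 mM = 18.236 mL
ammonium sulfate: 0.459 g per 100 mL × 3170 mL ÷ 100 = 14.550 g
L-cysteine hydrochloride: 0.0587 g per 100 mL × 3170 mL ÷ 100 = 1.861 g
mannitol: 0.64 g per 100 mL × 3170 mL ÷ 100 = 20.288 g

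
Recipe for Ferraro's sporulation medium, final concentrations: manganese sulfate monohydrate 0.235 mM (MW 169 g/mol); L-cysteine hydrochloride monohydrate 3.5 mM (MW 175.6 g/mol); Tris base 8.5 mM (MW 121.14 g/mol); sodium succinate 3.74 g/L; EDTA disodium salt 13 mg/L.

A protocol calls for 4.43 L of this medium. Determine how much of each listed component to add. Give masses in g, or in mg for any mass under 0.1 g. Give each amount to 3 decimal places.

Working volume: 4.43 L.
manganese sulfate monohydrate: 0.235 mmol/L × 169 g/mol × 4.43 L ÷ 1000 = 0.176 g
L-cysteine hydrochloride monohydrate: 3.5 mmol/L × 175.6 g/mol × 4.43 L ÷ 1000 = 2.723 g
Tris base: 8.5 mmol/L × 121.14 g/mol × 4.43 L ÷ 1000 = 4.562 g
sodium succinate: 3.74 g/L × 4.43 L = 16.568 g
EDTA disodium salt: 13 mg/L × 4.43 L = 57.590 mg

manganese sulfate monohydrate 0.176 g; L-cysteine hydrochloride monohydrate 2.723 g; Tris base 4.562 g; sodium succinate 16.568 g; EDTA disodium salt 57.590 mg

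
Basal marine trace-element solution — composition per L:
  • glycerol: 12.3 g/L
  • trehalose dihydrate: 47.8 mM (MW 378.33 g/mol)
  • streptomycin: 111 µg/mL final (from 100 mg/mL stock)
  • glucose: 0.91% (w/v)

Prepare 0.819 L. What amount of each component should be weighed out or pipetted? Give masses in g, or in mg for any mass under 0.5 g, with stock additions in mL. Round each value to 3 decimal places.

Working volume: 0.819 L.
glycerol: 12.3 g/L × 0.819 L = 10.074 g
trehalose dihydrate: 47.8 mmol/L × 378.33 g/mol × 0.819 L ÷ 1000 = 14.811 g
streptomycin: V = C2·V2/C1 = 111 µg/mL × 819 mL ÷ 100000 µg/mL = 0.909 mL
glucose: 0.91 g per 100 mL × 819 mL ÷ 100 = 7.453 g

glycerol 10.074 g; trehalose dihydrate 14.811 g; streptomycin 0.909 mL; glucose 7.453 g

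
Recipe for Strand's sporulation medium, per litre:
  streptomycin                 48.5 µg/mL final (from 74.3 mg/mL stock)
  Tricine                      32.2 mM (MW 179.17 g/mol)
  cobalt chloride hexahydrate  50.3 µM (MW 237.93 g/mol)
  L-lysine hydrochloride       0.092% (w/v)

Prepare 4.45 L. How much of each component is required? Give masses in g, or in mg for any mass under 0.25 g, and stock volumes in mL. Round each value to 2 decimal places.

Scale factor relative to 1 L: 4.45.
streptomycin: V = C2·V2/C1 = 48.5 µg/mL × 4450 mL ÷ 74300 µg/mL = 2.90 mL
Tricine: 32.2 mmol/L × 179.17 g/mol × 4.45 L ÷ 1000 = 25.67 g
cobalt chloride hexahydrate: 50.3 µmol/L × 237.93 g/mol × 4.45 L ÷ 1000 = 53.26 mg
L-lysine hydrochloride: 0.092% w/v = 0.92 g/L → 0.92 × 4.45 L = 4.09 g

streptomycin 2.90 mL; Tricine 25.67 g; cobalt chloride hexahydrate 53.26 mg; L-lysine hydrochloride 4.09 g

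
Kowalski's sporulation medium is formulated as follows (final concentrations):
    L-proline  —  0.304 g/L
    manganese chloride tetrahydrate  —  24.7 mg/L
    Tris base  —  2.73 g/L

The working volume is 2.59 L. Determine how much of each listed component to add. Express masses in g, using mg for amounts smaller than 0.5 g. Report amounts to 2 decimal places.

Working volume: 2.59 L.
L-proline: 0.304 g/L × 2.59 L = 0.79 g
manganese chloride tetrahydrate: 24.7 mg/L × 2.59 L = 63.97 mg
Tris base: 2.73 g/L × 2.59 L = 7.07 g

L-proline 0.79 g; manganese chloride tetrahydrate 63.97 mg; Tris base 7.07 g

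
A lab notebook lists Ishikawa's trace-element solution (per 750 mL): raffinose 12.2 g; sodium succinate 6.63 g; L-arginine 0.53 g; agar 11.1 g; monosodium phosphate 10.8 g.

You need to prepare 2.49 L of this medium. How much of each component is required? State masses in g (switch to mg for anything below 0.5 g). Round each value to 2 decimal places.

raffinose 40.50 g; sodium succinate 22.01 g; L-arginine 1.76 g; agar 36.85 g; monosodium phosphate 35.86 g

Ratio of target to recipe volume: 2490 / 750 = 3.32.
raffinose: 12.2 g × (2490 mL / 750 mL) = 40.50 g
sodium succinate: 6.63 g × (2490 mL / 750 mL) = 22.01 g
L-arginine: 0.53 g × (2490 mL / 750 mL) = 1.76 g
agar: 11.1 g × (2490 mL / 750 mL) = 36.85 g
monosodium phosphate: 10.8 g × (2490 mL / 750 mL) = 35.86 g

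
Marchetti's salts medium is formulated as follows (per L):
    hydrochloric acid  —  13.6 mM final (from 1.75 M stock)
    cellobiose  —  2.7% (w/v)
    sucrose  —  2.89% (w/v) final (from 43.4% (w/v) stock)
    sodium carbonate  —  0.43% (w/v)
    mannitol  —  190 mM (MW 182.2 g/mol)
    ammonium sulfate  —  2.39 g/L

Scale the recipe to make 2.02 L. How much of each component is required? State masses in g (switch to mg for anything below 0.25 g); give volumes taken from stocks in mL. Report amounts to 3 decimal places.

hydrochloric acid 15.698 mL; cellobiose 54.540 g; sucrose 134.512 mL; sodium carbonate 8.686 g; mannitol 69.928 g; ammonium sulfate 4.828 g

Working volume: 2.02 L.
hydrochloric acid: C1V1 = C2V2 → 13.6 mM × 2020 mL ÷ 1750 mM = 15.698 mL
cellobiose: 2.7 g per 100 mL × 2020 mL ÷ 100 = 54.540 g
sucrose: C1V1 = C2V2 → 2.89% ÷ 43.4% × 2020 mL = 134.512 mL
sodium carbonate: 0.43% w/v = 4.3 g/L → 4.3 × 2.02 L = 8.686 g
mannitol: 190 mmol/L × 182.2 g/mol × 2.02 L ÷ 1000 = 69.928 g
ammonium sulfate: 2.39 g/L × 2.02 L = 4.828 g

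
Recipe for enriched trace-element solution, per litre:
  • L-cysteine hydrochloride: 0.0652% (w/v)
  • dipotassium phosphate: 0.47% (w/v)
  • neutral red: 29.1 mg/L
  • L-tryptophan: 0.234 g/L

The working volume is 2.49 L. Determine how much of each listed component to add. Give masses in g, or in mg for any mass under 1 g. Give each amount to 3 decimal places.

L-cysteine hydrochloride 1.623 g; dipotassium phosphate 11.703 g; neutral red 72.459 mg; L-tryptophan 582.660 mg

Scale factor relative to 1 L: 2.49.
L-cysteine hydrochloride: 0.0652 g per 100 mL × 2490 mL ÷ 100 = 1.623 g
dipotassium phosphate: 0.47 g per 100 mL × 2490 mL ÷ 100 = 11.703 g
neutral red: 29.1 mg/L × 2.49 L = 72.459 mg
L-tryptophan: 0.234 g/L × 2.49 L = 0.58266 g = 582.660 mg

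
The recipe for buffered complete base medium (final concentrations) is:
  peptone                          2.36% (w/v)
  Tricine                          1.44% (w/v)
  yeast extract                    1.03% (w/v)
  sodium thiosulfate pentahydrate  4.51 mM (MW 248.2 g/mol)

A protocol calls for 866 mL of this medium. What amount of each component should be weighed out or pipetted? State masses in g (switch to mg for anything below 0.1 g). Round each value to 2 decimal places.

Target volume = 866 mL = 0.866 L.
peptone: 2.36 g per 100 mL × 866 mL ÷ 100 = 20.44 g
Tricine: 1.44% w/v = 14.4 g/L → 14.4 × 0.866 L = 12.47 g
yeast extract: 1.03 g per 100 mL × 866 mL ÷ 100 = 8.92 g
sodium thiosulfate pentahydrate: 4.51 mmol/L × 248.2 g/mol × 0.866 L ÷ 1000 = 0.97 g

peptone 20.44 g; Tricine 12.47 g; yeast extract 8.92 g; sodium thiosulfate pentahydrate 0.97 g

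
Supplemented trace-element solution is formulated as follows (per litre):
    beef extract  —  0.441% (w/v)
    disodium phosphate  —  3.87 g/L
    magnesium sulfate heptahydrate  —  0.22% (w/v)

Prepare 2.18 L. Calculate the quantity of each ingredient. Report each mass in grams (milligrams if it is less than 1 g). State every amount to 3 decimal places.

Scale factor relative to 1 L: 2.18.
beef extract: 0.441 g per 100 mL × 2180 mL ÷ 100 = 9.614 g
disodium phosphate: 3.87 g/L × 2.18 L = 8.437 g
magnesium sulfate heptahydrate: 0.22 g per 100 mL × 2180 mL ÷ 100 = 4.796 g

beef extract 9.614 g; disodium phosphate 8.437 g; magnesium sulfate heptahydrate 4.796 g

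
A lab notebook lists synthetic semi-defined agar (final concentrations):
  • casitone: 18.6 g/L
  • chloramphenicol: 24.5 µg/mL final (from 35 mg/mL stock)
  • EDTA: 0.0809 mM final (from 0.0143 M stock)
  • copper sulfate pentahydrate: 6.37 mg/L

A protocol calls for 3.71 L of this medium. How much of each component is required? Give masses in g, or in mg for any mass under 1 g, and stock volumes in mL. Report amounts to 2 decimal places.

Scale factor relative to 1 L: 3.71.
casitone: 18.6 g/L × 3.71 L = 69.01 g
chloramphenicol: V = C2·V2/C1 = 24.5 µg/mL × 3710 mL ÷ 35000 µg/mL = 2.60 mL
EDTA: V = C2·V2/C1 = 0.0809 mM × 3710 mL ÷ 14.3 mM = 20.99 mL
copper sulfate pentahydrate: 6.37 mg/L × 3.71 L = 23.63 mg

casitone 69.01 g; chloramphenicol 2.60 mL; EDTA 20.99 mL; copper sulfate pentahydrate 23.63 mg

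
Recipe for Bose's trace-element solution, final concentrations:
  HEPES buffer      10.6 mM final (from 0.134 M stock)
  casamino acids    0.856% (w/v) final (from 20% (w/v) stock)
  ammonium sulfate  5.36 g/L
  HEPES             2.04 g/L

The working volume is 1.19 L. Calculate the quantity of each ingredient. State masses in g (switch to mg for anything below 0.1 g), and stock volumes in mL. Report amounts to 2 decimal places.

HEPES buffer 94.13 mL; casamino acids 50.93 mL; ammonium sulfate 6.38 g; HEPES 2.43 g

Scale factor relative to 1 L: 1.19.
HEPES buffer: V = C2·V2/C1 = 10.6 mM × 1190 mL ÷ 134 mM = 94.13 mL
casamino acids: V = C2·V2/C1 = 0.856% ÷ 20% × 1190 mL = 50.93 mL
ammonium sulfate: 5.36 g/L × 1.19 L = 6.38 g
HEPES: 2.04 g/L × 1.19 L = 2.43 g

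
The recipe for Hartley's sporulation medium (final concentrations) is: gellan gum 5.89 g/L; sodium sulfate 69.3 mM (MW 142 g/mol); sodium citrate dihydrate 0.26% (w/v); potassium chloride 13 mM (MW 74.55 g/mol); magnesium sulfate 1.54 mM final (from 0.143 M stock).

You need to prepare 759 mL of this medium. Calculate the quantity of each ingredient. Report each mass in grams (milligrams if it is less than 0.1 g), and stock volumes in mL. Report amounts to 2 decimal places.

gellan gum 4.47 g; sodium sulfate 7.47 g; sodium citrate dihydrate 1.97 g; potassium chloride 0.74 g; magnesium sulfate 8.17 mL

Working volume: 759 mL = 0.759 L.
gellan gum: 5.89 g/L × 0.759 L = 4.47 g
sodium sulfate: 69.3 mmol/L × 142 g/mol × 0.759 L ÷ 1000 = 7.47 g
sodium citrate dihydrate: 0.26% w/v = 2.6 g/L → 2.6 × 0.759 L = 1.97 g
potassium chloride: 13 mmol/L × 74.55 g/mol × 0.759 L ÷ 1000 = 0.74 g
magnesium sulfate: dilute stock: 1.54 mM × 759 mL ÷ 143 mM = 8.17 mL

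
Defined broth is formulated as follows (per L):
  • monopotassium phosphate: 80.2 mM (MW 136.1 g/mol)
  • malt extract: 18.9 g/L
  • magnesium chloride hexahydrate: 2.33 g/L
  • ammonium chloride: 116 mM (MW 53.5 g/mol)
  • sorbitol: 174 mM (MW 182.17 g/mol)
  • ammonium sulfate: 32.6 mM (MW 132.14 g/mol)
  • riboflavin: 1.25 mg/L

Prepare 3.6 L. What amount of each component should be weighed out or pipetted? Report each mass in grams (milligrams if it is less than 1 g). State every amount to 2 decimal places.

monopotassium phosphate 39.29 g; malt extract 68.04 g; magnesium chloride hexahydrate 8.39 g; ammonium chloride 22.34 g; sorbitol 114.11 g; ammonium sulfate 15.51 g; riboflavin 4.50 mg

Working volume: 3.6 L.
monopotassium phosphate: 80.2 mmol/L × 136.1 g/mol × 3.6 L ÷ 1000 = 39.29 g
malt extract: 18.9 g/L × 3.6 L = 68.04 g
magnesium chloride hexahydrate: 2.33 g/L × 3.6 L = 8.39 g
ammonium chloride: 116 mmol/L × 53.5 g/mol × 3.6 L ÷ 1000 = 22.34 g
sorbitol: 174 mmol/L × 182.17 g/mol × 3.6 L ÷ 1000 = 114.11 g
ammonium sulfate: 32.6 mmol/L × 132.14 g/mol × 3.6 L ÷ 1000 = 15.51 g
riboflavin: 1.25 mg/L × 3.6 L = 4.50 mg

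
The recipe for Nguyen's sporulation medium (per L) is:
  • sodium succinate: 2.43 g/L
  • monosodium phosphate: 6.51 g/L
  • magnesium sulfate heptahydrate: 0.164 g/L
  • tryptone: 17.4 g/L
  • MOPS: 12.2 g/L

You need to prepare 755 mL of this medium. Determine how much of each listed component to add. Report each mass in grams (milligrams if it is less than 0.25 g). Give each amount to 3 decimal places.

Scale factor relative to 1 L: 0.755.
sodium succinate: 2.43 g/L × 0.755 L = 1.835 g
monosodium phosphate: 6.51 g/L × 0.755 L = 4.915 g
magnesium sulfate heptahydrate: 0.164 g/L × 0.755 L = 0.12382 g = 123.820 mg
tryptone: 17.4 g/L × 0.755 L = 13.137 g
MOPS: 12.2 g/L × 0.755 L = 9.211 g

sodium succinate 1.835 g; monosodium phosphate 4.915 g; magnesium sulfate heptahydrate 123.820 mg; tryptone 13.137 g; MOPS 9.211 g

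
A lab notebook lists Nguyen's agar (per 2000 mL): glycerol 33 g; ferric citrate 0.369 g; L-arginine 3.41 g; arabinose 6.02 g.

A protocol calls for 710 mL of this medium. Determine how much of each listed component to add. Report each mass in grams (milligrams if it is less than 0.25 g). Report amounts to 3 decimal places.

Ratio of target to recipe volume: 710 / 2000 = 0.355.
glycerol: 33 g × (710 mL / 2000 mL) = 11.715 g
ferric citrate: 0.369 g × (710 mL / 2000 mL) = 0.130995 g = 130.995 mg
L-arginine: 3.41 g × (710 mL / 2000 mL) = 1.211 g
arabinose: 6.02 g × (710 mL / 2000 mL) = 2.137 g

glycerol 11.715 g; ferric citrate 130.995 mg; L-arginine 1.211 g; arabinose 2.137 g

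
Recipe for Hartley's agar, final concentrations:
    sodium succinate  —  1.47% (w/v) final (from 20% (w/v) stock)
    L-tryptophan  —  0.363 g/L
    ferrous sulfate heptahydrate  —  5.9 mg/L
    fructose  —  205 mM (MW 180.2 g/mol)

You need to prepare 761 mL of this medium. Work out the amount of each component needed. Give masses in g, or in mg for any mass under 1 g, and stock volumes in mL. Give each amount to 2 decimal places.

sodium succinate 55.93 mL; L-tryptophan 276.24 mg; ferrous sulfate heptahydrate 4.49 mg; fructose 28.11 g

Target volume = 761 mL = 0.761 L.
sodium succinate: C1V1 = C2V2 → 1.47% ÷ 20% × 761 mL = 55.93 mL
L-tryptophan: 0.363 g/L × 0.761 L = 0.276243 g = 276.24 mg
ferrous sulfate heptahydrate: 5.9 mg/L × 0.761 L = 4.49 mg
fructose: 205 mmol/L × 180.2 g/mol × 0.761 L ÷ 1000 = 28.11 g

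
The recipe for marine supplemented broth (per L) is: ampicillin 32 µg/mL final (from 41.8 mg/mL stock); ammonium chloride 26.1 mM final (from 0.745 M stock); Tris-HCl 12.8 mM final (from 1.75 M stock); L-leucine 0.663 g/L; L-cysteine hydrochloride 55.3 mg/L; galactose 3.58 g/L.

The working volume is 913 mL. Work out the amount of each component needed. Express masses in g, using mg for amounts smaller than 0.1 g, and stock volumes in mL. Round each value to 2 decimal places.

ampicillin 0.70 mL; ammonium chloride 31.99 mL; Tris-HCl 6.68 mL; L-leucine 0.61 g; L-cysteine hydrochloride 50.49 mg; galactose 3.27 g

Target volume = 913 mL = 0.913 L.
ampicillin: C1V1 = C2V2 → 32 µg/mL × 913 mL ÷ 41800 µg/mL = 0.70 mL
ammonium chloride: V = C2·V2/C1 = 26.1 mM × 913 mL ÷ 745 mM = 31.99 mL
Tris-HCl: dilute stock: 12.8 mM × 913 mL ÷ 1750 mM = 6.68 mL
L-leucine: 0.663 g/L × 0.913 L = 0.61 g
L-cysteine hydrochloride: 55.3 mg/L × 0.913 L = 50.49 mg
galactose: 3.58 g/L × 0.913 L = 3.27 g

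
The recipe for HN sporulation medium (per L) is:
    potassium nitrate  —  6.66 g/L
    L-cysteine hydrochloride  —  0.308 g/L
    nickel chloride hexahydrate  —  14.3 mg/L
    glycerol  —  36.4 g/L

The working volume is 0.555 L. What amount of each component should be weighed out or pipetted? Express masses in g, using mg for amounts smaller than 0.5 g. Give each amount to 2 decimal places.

potassium nitrate 3.70 g; L-cysteine hydrochloride 170.94 mg; nickel chloride hexahydrate 7.94 mg; glycerol 20.20 g

Scale factor relative to 1 L: 0.555.
potassium nitrate: 6.66 g/L × 0.555 L = 3.70 g
L-cysteine hydrochloride: 0.308 g/L × 0.555 L = 0.17094 g = 170.94 mg
nickel chloride hexahydrate: 14.3 mg/L × 0.555 L = 7.94 mg
glycerol: 36.4 g/L × 0.555 L = 20.20 g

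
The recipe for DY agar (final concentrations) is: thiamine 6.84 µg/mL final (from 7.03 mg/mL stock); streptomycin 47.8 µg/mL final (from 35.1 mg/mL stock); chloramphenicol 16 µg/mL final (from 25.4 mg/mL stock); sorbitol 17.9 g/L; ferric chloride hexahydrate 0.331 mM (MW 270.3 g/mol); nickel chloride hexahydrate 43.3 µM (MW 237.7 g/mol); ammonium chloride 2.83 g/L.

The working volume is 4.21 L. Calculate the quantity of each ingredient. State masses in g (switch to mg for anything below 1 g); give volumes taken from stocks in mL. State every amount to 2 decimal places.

Working volume: 4.21 L.
thiamine: dilute stock: 6.84 µg/mL × 4210 mL ÷ 7030 µg/mL = 4.10 mL
streptomycin: dilute stock: 47.8 µg/mL × 4210 mL ÷ 35100 µg/mL = 5.73 mL
chloramphenicol: C1V1 = C2V2 → 16 µg/mL × 4210 mL ÷ 25400 µg/mL = 2.65 mL
sorbitol: 17.9 g/L × 4.21 L = 75.36 g
ferric chloride hexahydrate: 0.331 mmol/L × 270.3 mg/mmol × 4.21 L = 376.67 mg
nickel chloride hexahydrate: 43.3 µmol/L × 237.7 g/mol × 4.21 L ÷ 1000 = 43.33 mg
ammonium chloride: 2.83 g/L × 4.21 L = 11.91 g

thiamine 4.10 mL; streptomycin 5.73 mL; chloramphenicol 2.65 mL; sorbitol 75.36 g; ferric chloride hexahydrate 376.67 mg; nickel chloride hexahydrate 43.33 mg; ammonium chloride 11.91 g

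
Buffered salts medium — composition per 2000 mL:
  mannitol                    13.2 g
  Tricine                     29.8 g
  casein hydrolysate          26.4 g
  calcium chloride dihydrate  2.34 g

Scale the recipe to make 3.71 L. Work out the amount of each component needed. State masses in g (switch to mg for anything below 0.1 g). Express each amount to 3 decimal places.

Ratio of target to recipe volume: 3710 / 2000 = 1.855.
mannitol: 13.2 g × (3710 mL / 2000 mL) = 24.486 g
Tricine: 29.8 g × (3710 mL / 2000 mL) = 55.279 g
casein hydrolysate: 26.4 g × (3710 mL / 2000 mL) = 48.972 g
calcium chloride dihydrate: 2.34 g × (3710 mL / 2000 mL) = 4.341 g

mannitol 24.486 g; Tricine 55.279 g; casein hydrolysate 48.972 g; calcium chloride dihydrate 4.341 g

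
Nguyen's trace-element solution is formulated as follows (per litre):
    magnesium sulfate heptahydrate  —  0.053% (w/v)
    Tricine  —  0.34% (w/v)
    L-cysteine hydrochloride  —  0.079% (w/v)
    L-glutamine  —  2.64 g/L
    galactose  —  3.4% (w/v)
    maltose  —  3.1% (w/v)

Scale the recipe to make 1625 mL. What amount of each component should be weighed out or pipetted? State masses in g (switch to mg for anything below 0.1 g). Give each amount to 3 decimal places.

Working volume: 1625 mL = 1.625 L.
magnesium sulfate heptahydrate: 0.053% w/v = 0.53 g/L → 0.53 × 1.625 L = 0.861 g
Tricine: 0.34% w/v = 3.4 g/L → 3.4 × 1.625 L = 5.525 g
L-cysteine hydrochloride: 0.079 g per 100 mL × 1625 mL ÷ 100 = 1.284 g
L-glutamine: 2.64 g/L × 1.625 L = 4.290 g
galactose: 3.4% w/v = 34 g/L → 34 × 1.625 L = 55.250 g
maltose: 3.1 g per 100 mL × 1625 mL ÷ 100 = 50.375 g

magnesium sulfate heptahydrate 0.861 g; Tricine 5.525 g; L-cysteine hydrochloride 1.284 g; L-glutamine 4.290 g; galactose 55.250 g; maltose 50.375 g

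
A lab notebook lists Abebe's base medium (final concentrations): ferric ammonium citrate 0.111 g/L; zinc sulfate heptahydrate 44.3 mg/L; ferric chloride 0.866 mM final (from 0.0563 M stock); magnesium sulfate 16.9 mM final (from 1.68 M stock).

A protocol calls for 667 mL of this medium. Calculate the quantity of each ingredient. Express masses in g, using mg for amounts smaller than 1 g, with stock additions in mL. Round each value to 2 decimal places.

ferric ammonium citrate 74.04 mg; zinc sulfate heptahydrate 29.55 mg; ferric chloride 10.26 mL; magnesium sulfate 6.71 mL

Scale factor relative to 1 L: 0.667.
ferric ammonium citrate: 0.111 g/L × 0.667 L = 0.074037 g = 74.04 mg
zinc sulfate heptahydrate: 44.3 mg/L × 0.667 L = 29.55 mg
ferric chloride: C1V1 = C2V2 → 0.866 mM × 667 mL ÷ 56.3 mM = 10.26 mL
magnesium sulfate: dilute stock: 16.9 mM × 667 mL ÷ 1680 mM = 6.71 mL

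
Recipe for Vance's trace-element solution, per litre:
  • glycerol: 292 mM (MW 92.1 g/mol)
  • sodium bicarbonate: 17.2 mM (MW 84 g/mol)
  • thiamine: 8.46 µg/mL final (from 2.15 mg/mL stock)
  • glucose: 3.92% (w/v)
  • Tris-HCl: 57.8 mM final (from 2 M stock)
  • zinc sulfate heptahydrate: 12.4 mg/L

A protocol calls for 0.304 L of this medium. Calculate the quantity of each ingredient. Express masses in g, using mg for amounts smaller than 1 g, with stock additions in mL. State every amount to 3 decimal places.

Scale factor relative to 1 L: 0.304.
glycerol: 292 mmol/L × 92.1 g/mol × 0.304 L ÷ 1000 = 8.176 g
sodium bicarbonate: 17.2 mmol/L × 84 mg/mmol × 0.304 L = 439.219 mg
thiamine: C1V1 = C2V2 → 8.46 µg/mL × 304 mL ÷ 2150 µg/mL = 1.196 mL
glucose: 3.92 g per 100 mL × 304 mL ÷ 100 = 11.917 g
Tris-HCl: V = C2·V2/C1 = 57.8 mM × 304 mL ÷ 2000 mM = 8.786 mL
zinc sulfate heptahydrate: 12.4 mg/L × 0.304 L = 3.770 mg

glycerol 8.176 g; sodium bicarbonate 439.219 mg; thiamine 1.196 mL; glucose 11.917 g; Tris-HCl 8.786 mL; zinc sulfate heptahydrate 3.770 mg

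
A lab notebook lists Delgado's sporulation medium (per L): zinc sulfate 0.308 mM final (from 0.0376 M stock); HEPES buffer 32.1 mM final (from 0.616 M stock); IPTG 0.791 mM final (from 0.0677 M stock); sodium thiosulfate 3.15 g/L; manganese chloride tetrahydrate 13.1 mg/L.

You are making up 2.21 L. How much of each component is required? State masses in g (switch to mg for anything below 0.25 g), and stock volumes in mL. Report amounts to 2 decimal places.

zinc sulfate 18.10 mL; HEPES buffer 115.16 mL; IPTG 25.82 mL; sodium thiosulfate 6.96 g; manganese chloride tetrahydrate 28.95 mg

Working volume: 2.21 L.
zinc sulfate: C1V1 = C2V2 → 0.308 mM × 2210 mL ÷ 37.6 mM = 18.10 mL
HEPES buffer: C1V1 = C2V2 → 32.1 mM × 2210 mL ÷ 616 mM = 115.16 mL
IPTG: dilute stock: 0.791 mM × 2210 mL ÷ 67.7 mM = 25.82 mL
sodium thiosulfate: 3.15 g/L × 2.21 L = 6.96 g
manganese chloride tetrahydrate: 13.1 mg/L × 2.21 L = 28.95 mg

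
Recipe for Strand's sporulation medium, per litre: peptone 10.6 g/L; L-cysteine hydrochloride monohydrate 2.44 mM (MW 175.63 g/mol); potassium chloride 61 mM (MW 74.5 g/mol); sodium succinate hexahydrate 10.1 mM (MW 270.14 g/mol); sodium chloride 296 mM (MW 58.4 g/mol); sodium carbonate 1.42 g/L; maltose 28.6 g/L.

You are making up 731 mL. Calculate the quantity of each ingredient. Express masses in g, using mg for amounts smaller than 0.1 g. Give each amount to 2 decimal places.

peptone 7.75 g; L-cysteine hydrochloride monohydrate 0.31 g; potassium chloride 3.32 g; sodium succinate hexahydrate 1.99 g; sodium chloride 12.64 g; sodium carbonate 1.04 g; maltose 20.91 g

Target volume = 731 mL = 0.731 L.
peptone: 10.6 g/L × 0.731 L = 7.75 g
L-cysteine hydrochloride monohydrate: 2.44 mmol/L × 175.63 g/mol × 0.731 L ÷ 1000 = 0.31 g
potassium chloride: 61 mmol/L × 74.5 g/mol × 0.731 L ÷ 1000 = 3.32 g
sodium succinate hexahydrate: 10.1 mmol/L × 270.14 g/mol × 0.731 L ÷ 1000 = 1.99 g
sodium chloride: 296 mmol/L × 58.4 g/mol × 0.731 L ÷ 1000 = 12.64 g
sodium carbonate: 1.42 g/L × 0.731 L = 1.04 g
maltose: 28.6 g/L × 0.731 L = 20.91 g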